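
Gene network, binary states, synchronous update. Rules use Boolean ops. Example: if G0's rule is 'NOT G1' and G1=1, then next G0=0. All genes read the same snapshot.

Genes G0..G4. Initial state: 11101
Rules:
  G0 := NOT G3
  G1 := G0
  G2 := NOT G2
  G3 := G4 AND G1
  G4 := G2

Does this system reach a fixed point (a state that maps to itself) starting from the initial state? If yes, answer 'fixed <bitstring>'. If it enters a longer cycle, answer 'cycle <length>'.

Step 0: 11101
Step 1: G0=NOT G3=NOT 0=1 G1=G0=1 G2=NOT G2=NOT 1=0 G3=G4&G1=1&1=1 G4=G2=1 -> 11011
Step 2: G0=NOT G3=NOT 1=0 G1=G0=1 G2=NOT G2=NOT 0=1 G3=G4&G1=1&1=1 G4=G2=0 -> 01110
Step 3: G0=NOT G3=NOT 1=0 G1=G0=0 G2=NOT G2=NOT 1=0 G3=G4&G1=0&1=0 G4=G2=1 -> 00001
Step 4: G0=NOT G3=NOT 0=1 G1=G0=0 G2=NOT G2=NOT 0=1 G3=G4&G1=1&0=0 G4=G2=0 -> 10100
Step 5: G0=NOT G3=NOT 0=1 G1=G0=1 G2=NOT G2=NOT 1=0 G3=G4&G1=0&0=0 G4=G2=1 -> 11001
Step 6: G0=NOT G3=NOT 0=1 G1=G0=1 G2=NOT G2=NOT 0=1 G3=G4&G1=1&1=1 G4=G2=0 -> 11110
Step 7: G0=NOT G3=NOT 1=0 G1=G0=1 G2=NOT G2=NOT 1=0 G3=G4&G1=0&1=0 G4=G2=1 -> 01001
Step 8: G0=NOT G3=NOT 0=1 G1=G0=0 G2=NOT G2=NOT 0=1 G3=G4&G1=1&1=1 G4=G2=0 -> 10110
Step 9: G0=NOT G3=NOT 1=0 G1=G0=1 G2=NOT G2=NOT 1=0 G3=G4&G1=0&0=0 G4=G2=1 -> 01001
Cycle of length 2 starting at step 7 -> no fixed point

Answer: cycle 2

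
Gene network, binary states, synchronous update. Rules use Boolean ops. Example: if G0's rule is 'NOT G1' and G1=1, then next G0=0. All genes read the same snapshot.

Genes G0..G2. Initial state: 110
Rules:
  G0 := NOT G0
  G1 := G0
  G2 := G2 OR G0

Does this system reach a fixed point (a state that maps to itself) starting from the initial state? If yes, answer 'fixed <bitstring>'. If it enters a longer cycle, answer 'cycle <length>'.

Answer: cycle 2

Derivation:
Step 0: 110
Step 1: G0=NOT G0=NOT 1=0 G1=G0=1 G2=G2|G0=0|1=1 -> 011
Step 2: G0=NOT G0=NOT 0=1 G1=G0=0 G2=G2|G0=1|0=1 -> 101
Step 3: G0=NOT G0=NOT 1=0 G1=G0=1 G2=G2|G0=1|1=1 -> 011
Cycle of length 2 starting at step 1 -> no fixed point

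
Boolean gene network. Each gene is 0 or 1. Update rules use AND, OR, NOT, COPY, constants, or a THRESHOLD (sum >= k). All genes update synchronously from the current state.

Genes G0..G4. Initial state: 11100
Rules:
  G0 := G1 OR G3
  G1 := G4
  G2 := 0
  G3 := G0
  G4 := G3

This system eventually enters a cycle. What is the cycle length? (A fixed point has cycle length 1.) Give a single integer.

Answer: 1

Derivation:
Step 0: 11100
Step 1: G0=G1|G3=1|0=1 G1=G4=0 G2=0(const) G3=G0=1 G4=G3=0 -> 10010
Step 2: G0=G1|G3=0|1=1 G1=G4=0 G2=0(const) G3=G0=1 G4=G3=1 -> 10011
Step 3: G0=G1|G3=0|1=1 G1=G4=1 G2=0(const) G3=G0=1 G4=G3=1 -> 11011
Step 4: G0=G1|G3=1|1=1 G1=G4=1 G2=0(const) G3=G0=1 G4=G3=1 -> 11011
State from step 4 equals state from step 3 -> cycle length 1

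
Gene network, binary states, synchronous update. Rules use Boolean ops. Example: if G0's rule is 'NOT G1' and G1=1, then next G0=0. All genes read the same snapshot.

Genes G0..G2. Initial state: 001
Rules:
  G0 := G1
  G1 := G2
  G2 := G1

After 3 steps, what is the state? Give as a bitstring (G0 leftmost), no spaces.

Step 1: G0=G1=0 G1=G2=1 G2=G1=0 -> 010
Step 2: G0=G1=1 G1=G2=0 G2=G1=1 -> 101
Step 3: G0=G1=0 G1=G2=1 G2=G1=0 -> 010

010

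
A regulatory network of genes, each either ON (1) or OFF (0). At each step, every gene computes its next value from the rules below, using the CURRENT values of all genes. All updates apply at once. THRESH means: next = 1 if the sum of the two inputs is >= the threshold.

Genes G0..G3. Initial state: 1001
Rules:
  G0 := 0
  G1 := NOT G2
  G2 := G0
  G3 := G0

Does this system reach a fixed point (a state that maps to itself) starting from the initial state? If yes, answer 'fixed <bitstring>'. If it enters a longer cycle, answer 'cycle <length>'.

Step 0: 1001
Step 1: G0=0(const) G1=NOT G2=NOT 0=1 G2=G0=1 G3=G0=1 -> 0111
Step 2: G0=0(const) G1=NOT G2=NOT 1=0 G2=G0=0 G3=G0=0 -> 0000
Step 3: G0=0(const) G1=NOT G2=NOT 0=1 G2=G0=0 G3=G0=0 -> 0100
Step 4: G0=0(const) G1=NOT G2=NOT 0=1 G2=G0=0 G3=G0=0 -> 0100
Fixed point reached at step 3: 0100

Answer: fixed 0100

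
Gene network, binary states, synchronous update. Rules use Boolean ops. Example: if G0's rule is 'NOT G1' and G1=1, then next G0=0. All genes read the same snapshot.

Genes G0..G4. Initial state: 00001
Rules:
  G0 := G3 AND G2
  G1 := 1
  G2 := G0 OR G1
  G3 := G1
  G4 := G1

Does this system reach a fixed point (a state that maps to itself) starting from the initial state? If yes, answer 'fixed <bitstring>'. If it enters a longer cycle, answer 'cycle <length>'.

Step 0: 00001
Step 1: G0=G3&G2=0&0=0 G1=1(const) G2=G0|G1=0|0=0 G3=G1=0 G4=G1=0 -> 01000
Step 2: G0=G3&G2=0&0=0 G1=1(const) G2=G0|G1=0|1=1 G3=G1=1 G4=G1=1 -> 01111
Step 3: G0=G3&G2=1&1=1 G1=1(const) G2=G0|G1=0|1=1 G3=G1=1 G4=G1=1 -> 11111
Step 4: G0=G3&G2=1&1=1 G1=1(const) G2=G0|G1=1|1=1 G3=G1=1 G4=G1=1 -> 11111
Fixed point reached at step 3: 11111

Answer: fixed 11111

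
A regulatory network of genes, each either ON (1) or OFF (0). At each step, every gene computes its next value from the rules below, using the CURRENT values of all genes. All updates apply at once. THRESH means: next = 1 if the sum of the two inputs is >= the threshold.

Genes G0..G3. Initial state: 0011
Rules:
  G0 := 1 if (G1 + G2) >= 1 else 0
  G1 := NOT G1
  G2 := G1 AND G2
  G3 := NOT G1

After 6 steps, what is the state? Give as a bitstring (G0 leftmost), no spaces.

Step 1: G0=(0+1>=1)=1 G1=NOT G1=NOT 0=1 G2=G1&G2=0&1=0 G3=NOT G1=NOT 0=1 -> 1101
Step 2: G0=(1+0>=1)=1 G1=NOT G1=NOT 1=0 G2=G1&G2=1&0=0 G3=NOT G1=NOT 1=0 -> 1000
Step 3: G0=(0+0>=1)=0 G1=NOT G1=NOT 0=1 G2=G1&G2=0&0=0 G3=NOT G1=NOT 0=1 -> 0101
Step 4: G0=(1+0>=1)=1 G1=NOT G1=NOT 1=0 G2=G1&G2=1&0=0 G3=NOT G1=NOT 1=0 -> 1000
Step 5: G0=(0+0>=1)=0 G1=NOT G1=NOT 0=1 G2=G1&G2=0&0=0 G3=NOT G1=NOT 0=1 -> 0101
Step 6: G0=(1+0>=1)=1 G1=NOT G1=NOT 1=0 G2=G1&G2=1&0=0 G3=NOT G1=NOT 1=0 -> 1000

1000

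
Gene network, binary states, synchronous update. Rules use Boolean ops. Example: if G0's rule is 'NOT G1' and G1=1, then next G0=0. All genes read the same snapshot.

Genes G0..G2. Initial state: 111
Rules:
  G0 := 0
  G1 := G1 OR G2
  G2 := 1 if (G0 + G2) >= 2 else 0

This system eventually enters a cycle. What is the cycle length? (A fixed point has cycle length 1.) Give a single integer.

Answer: 1

Derivation:
Step 0: 111
Step 1: G0=0(const) G1=G1|G2=1|1=1 G2=(1+1>=2)=1 -> 011
Step 2: G0=0(const) G1=G1|G2=1|1=1 G2=(0+1>=2)=0 -> 010
Step 3: G0=0(const) G1=G1|G2=1|0=1 G2=(0+0>=2)=0 -> 010
State from step 3 equals state from step 2 -> cycle length 1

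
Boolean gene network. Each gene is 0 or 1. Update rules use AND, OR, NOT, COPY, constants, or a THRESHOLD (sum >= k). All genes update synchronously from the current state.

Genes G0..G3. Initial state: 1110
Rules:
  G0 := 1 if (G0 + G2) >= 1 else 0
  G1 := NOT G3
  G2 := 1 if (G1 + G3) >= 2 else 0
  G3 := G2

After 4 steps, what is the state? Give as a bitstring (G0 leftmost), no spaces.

Step 1: G0=(1+1>=1)=1 G1=NOT G3=NOT 0=1 G2=(1+0>=2)=0 G3=G2=1 -> 1101
Step 2: G0=(1+0>=1)=1 G1=NOT G3=NOT 1=0 G2=(1+1>=2)=1 G3=G2=0 -> 1010
Step 3: G0=(1+1>=1)=1 G1=NOT G3=NOT 0=1 G2=(0+0>=2)=0 G3=G2=1 -> 1101
Step 4: G0=(1+0>=1)=1 G1=NOT G3=NOT 1=0 G2=(1+1>=2)=1 G3=G2=0 -> 1010

1010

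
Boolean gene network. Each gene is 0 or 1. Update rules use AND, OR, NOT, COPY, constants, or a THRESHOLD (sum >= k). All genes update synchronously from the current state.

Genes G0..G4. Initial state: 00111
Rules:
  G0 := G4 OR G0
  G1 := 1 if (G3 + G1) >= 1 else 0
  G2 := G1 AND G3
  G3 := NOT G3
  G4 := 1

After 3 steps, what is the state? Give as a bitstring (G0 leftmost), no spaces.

Step 1: G0=G4|G0=1|0=1 G1=(1+0>=1)=1 G2=G1&G3=0&1=0 G3=NOT G3=NOT 1=0 G4=1(const) -> 11001
Step 2: G0=G4|G0=1|1=1 G1=(0+1>=1)=1 G2=G1&G3=1&0=0 G3=NOT G3=NOT 0=1 G4=1(const) -> 11011
Step 3: G0=G4|G0=1|1=1 G1=(1+1>=1)=1 G2=G1&G3=1&1=1 G3=NOT G3=NOT 1=0 G4=1(const) -> 11101

11101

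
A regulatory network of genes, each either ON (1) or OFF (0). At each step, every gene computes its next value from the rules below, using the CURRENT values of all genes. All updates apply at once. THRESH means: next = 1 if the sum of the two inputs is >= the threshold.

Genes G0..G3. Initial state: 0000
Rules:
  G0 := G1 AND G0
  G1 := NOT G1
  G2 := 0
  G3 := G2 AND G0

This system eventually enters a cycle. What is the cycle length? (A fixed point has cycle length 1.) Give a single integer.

Step 0: 0000
Step 1: G0=G1&G0=0&0=0 G1=NOT G1=NOT 0=1 G2=0(const) G3=G2&G0=0&0=0 -> 0100
Step 2: G0=G1&G0=1&0=0 G1=NOT G1=NOT 1=0 G2=0(const) G3=G2&G0=0&0=0 -> 0000
State from step 2 equals state from step 0 -> cycle length 2

Answer: 2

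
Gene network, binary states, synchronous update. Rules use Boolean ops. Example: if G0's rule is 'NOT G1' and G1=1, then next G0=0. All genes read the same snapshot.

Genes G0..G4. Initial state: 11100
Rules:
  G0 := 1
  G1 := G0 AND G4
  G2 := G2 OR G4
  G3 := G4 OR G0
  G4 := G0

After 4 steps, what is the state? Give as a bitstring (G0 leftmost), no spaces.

Step 1: G0=1(const) G1=G0&G4=1&0=0 G2=G2|G4=1|0=1 G3=G4|G0=0|1=1 G4=G0=1 -> 10111
Step 2: G0=1(const) G1=G0&G4=1&1=1 G2=G2|G4=1|1=1 G3=G4|G0=1|1=1 G4=G0=1 -> 11111
Step 3: G0=1(const) G1=G0&G4=1&1=1 G2=G2|G4=1|1=1 G3=G4|G0=1|1=1 G4=G0=1 -> 11111
Step 4: G0=1(const) G1=G0&G4=1&1=1 G2=G2|G4=1|1=1 G3=G4|G0=1|1=1 G4=G0=1 -> 11111

11111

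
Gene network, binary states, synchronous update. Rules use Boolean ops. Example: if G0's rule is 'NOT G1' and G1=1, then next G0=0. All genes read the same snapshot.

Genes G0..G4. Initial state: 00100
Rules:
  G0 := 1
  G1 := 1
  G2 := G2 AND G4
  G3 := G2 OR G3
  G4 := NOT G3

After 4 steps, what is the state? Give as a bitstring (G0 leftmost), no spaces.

Step 1: G0=1(const) G1=1(const) G2=G2&G4=1&0=0 G3=G2|G3=1|0=1 G4=NOT G3=NOT 0=1 -> 11011
Step 2: G0=1(const) G1=1(const) G2=G2&G4=0&1=0 G3=G2|G3=0|1=1 G4=NOT G3=NOT 1=0 -> 11010
Step 3: G0=1(const) G1=1(const) G2=G2&G4=0&0=0 G3=G2|G3=0|1=1 G4=NOT G3=NOT 1=0 -> 11010
Step 4: G0=1(const) G1=1(const) G2=G2&G4=0&0=0 G3=G2|G3=0|1=1 G4=NOT G3=NOT 1=0 -> 11010

11010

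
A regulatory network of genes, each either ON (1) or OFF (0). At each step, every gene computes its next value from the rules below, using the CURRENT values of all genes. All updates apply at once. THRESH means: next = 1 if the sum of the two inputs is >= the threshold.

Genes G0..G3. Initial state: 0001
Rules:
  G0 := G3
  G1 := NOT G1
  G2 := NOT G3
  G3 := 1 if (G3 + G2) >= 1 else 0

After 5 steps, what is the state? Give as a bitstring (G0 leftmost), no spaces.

Step 1: G0=G3=1 G1=NOT G1=NOT 0=1 G2=NOT G3=NOT 1=0 G3=(1+0>=1)=1 -> 1101
Step 2: G0=G3=1 G1=NOT G1=NOT 1=0 G2=NOT G3=NOT 1=0 G3=(1+0>=1)=1 -> 1001
Step 3: G0=G3=1 G1=NOT G1=NOT 0=1 G2=NOT G3=NOT 1=0 G3=(1+0>=1)=1 -> 1101
Step 4: G0=G3=1 G1=NOT G1=NOT 1=0 G2=NOT G3=NOT 1=0 G3=(1+0>=1)=1 -> 1001
Step 5: G0=G3=1 G1=NOT G1=NOT 0=1 G2=NOT G3=NOT 1=0 G3=(1+0>=1)=1 -> 1101

1101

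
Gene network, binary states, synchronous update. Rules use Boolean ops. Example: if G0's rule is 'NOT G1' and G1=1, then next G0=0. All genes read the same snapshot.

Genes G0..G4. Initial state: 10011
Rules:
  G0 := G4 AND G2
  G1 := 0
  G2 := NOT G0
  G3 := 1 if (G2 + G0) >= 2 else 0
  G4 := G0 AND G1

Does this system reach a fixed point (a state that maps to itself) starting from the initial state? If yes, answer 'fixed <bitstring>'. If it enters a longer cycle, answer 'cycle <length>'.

Answer: fixed 00100

Derivation:
Step 0: 10011
Step 1: G0=G4&G2=1&0=0 G1=0(const) G2=NOT G0=NOT 1=0 G3=(0+1>=2)=0 G4=G0&G1=1&0=0 -> 00000
Step 2: G0=G4&G2=0&0=0 G1=0(const) G2=NOT G0=NOT 0=1 G3=(0+0>=2)=0 G4=G0&G1=0&0=0 -> 00100
Step 3: G0=G4&G2=0&1=0 G1=0(const) G2=NOT G0=NOT 0=1 G3=(1+0>=2)=0 G4=G0&G1=0&0=0 -> 00100
Fixed point reached at step 2: 00100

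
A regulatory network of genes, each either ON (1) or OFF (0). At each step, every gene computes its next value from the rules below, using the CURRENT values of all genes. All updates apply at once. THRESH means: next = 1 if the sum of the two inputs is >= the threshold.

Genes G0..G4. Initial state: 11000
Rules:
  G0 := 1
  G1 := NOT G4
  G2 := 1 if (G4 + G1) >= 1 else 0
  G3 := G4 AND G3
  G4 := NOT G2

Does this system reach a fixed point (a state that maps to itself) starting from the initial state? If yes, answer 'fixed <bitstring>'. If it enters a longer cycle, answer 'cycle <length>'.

Answer: cycle 3

Derivation:
Step 0: 11000
Step 1: G0=1(const) G1=NOT G4=NOT 0=1 G2=(0+1>=1)=1 G3=G4&G3=0&0=0 G4=NOT G2=NOT 0=1 -> 11101
Step 2: G0=1(const) G1=NOT G4=NOT 1=0 G2=(1+1>=1)=1 G3=G4&G3=1&0=0 G4=NOT G2=NOT 1=0 -> 10100
Step 3: G0=1(const) G1=NOT G4=NOT 0=1 G2=(0+0>=1)=0 G3=G4&G3=0&0=0 G4=NOT G2=NOT 1=0 -> 11000
Cycle of length 3 starting at step 0 -> no fixed point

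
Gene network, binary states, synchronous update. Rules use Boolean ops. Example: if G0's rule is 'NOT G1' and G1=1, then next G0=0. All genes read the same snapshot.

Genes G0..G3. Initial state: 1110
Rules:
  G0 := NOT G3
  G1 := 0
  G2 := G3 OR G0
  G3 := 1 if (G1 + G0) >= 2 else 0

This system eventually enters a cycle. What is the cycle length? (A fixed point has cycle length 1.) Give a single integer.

Answer: 1

Derivation:
Step 0: 1110
Step 1: G0=NOT G3=NOT 0=1 G1=0(const) G2=G3|G0=0|1=1 G3=(1+1>=2)=1 -> 1011
Step 2: G0=NOT G3=NOT 1=0 G1=0(const) G2=G3|G0=1|1=1 G3=(0+1>=2)=0 -> 0010
Step 3: G0=NOT G3=NOT 0=1 G1=0(const) G2=G3|G0=0|0=0 G3=(0+0>=2)=0 -> 1000
Step 4: G0=NOT G3=NOT 0=1 G1=0(const) G2=G3|G0=0|1=1 G3=(0+1>=2)=0 -> 1010
Step 5: G0=NOT G3=NOT 0=1 G1=0(const) G2=G3|G0=0|1=1 G3=(0+1>=2)=0 -> 1010
State from step 5 equals state from step 4 -> cycle length 1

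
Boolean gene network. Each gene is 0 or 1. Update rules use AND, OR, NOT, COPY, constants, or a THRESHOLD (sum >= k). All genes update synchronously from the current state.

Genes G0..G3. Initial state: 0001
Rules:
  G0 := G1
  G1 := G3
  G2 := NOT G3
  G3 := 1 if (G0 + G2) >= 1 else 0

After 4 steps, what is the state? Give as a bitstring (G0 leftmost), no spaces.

Step 1: G0=G1=0 G1=G3=1 G2=NOT G3=NOT 1=0 G3=(0+0>=1)=0 -> 0100
Step 2: G0=G1=1 G1=G3=0 G2=NOT G3=NOT 0=1 G3=(0+0>=1)=0 -> 1010
Step 3: G0=G1=0 G1=G3=0 G2=NOT G3=NOT 0=1 G3=(1+1>=1)=1 -> 0011
Step 4: G0=G1=0 G1=G3=1 G2=NOT G3=NOT 1=0 G3=(0+1>=1)=1 -> 0101

0101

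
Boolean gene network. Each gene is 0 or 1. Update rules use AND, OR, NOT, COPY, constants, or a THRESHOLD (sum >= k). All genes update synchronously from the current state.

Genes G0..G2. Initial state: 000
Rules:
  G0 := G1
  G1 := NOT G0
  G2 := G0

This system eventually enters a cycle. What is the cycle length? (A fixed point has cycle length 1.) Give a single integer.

Answer: 4

Derivation:
Step 0: 000
Step 1: G0=G1=0 G1=NOT G0=NOT 0=1 G2=G0=0 -> 010
Step 2: G0=G1=1 G1=NOT G0=NOT 0=1 G2=G0=0 -> 110
Step 3: G0=G1=1 G1=NOT G0=NOT 1=0 G2=G0=1 -> 101
Step 4: G0=G1=0 G1=NOT G0=NOT 1=0 G2=G0=1 -> 001
Step 5: G0=G1=0 G1=NOT G0=NOT 0=1 G2=G0=0 -> 010
State from step 5 equals state from step 1 -> cycle length 4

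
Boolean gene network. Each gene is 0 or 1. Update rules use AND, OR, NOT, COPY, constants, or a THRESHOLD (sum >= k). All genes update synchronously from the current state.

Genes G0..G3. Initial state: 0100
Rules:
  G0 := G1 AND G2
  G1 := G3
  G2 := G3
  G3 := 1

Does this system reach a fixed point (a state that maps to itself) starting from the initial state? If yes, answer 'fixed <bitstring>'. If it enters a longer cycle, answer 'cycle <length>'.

Step 0: 0100
Step 1: G0=G1&G2=1&0=0 G1=G3=0 G2=G3=0 G3=1(const) -> 0001
Step 2: G0=G1&G2=0&0=0 G1=G3=1 G2=G3=1 G3=1(const) -> 0111
Step 3: G0=G1&G2=1&1=1 G1=G3=1 G2=G3=1 G3=1(const) -> 1111
Step 4: G0=G1&G2=1&1=1 G1=G3=1 G2=G3=1 G3=1(const) -> 1111
Fixed point reached at step 3: 1111

Answer: fixed 1111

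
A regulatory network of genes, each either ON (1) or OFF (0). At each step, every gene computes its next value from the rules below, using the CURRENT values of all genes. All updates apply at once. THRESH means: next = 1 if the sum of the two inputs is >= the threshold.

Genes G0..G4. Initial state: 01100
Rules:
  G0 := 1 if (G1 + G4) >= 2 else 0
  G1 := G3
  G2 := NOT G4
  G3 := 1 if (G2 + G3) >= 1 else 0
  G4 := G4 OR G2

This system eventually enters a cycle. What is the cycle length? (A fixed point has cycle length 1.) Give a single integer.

Answer: 1

Derivation:
Step 0: 01100
Step 1: G0=(1+0>=2)=0 G1=G3=0 G2=NOT G4=NOT 0=1 G3=(1+0>=1)=1 G4=G4|G2=0|1=1 -> 00111
Step 2: G0=(0+1>=2)=0 G1=G3=1 G2=NOT G4=NOT 1=0 G3=(1+1>=1)=1 G4=G4|G2=1|1=1 -> 01011
Step 3: G0=(1+1>=2)=1 G1=G3=1 G2=NOT G4=NOT 1=0 G3=(0+1>=1)=1 G4=G4|G2=1|0=1 -> 11011
Step 4: G0=(1+1>=2)=1 G1=G3=1 G2=NOT G4=NOT 1=0 G3=(0+1>=1)=1 G4=G4|G2=1|0=1 -> 11011
State from step 4 equals state from step 3 -> cycle length 1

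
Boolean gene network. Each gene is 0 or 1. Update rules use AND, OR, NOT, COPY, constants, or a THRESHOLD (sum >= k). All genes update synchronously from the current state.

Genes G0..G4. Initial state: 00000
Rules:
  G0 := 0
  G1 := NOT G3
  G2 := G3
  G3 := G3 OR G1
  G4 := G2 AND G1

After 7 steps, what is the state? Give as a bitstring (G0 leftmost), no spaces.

Step 1: G0=0(const) G1=NOT G3=NOT 0=1 G2=G3=0 G3=G3|G1=0|0=0 G4=G2&G1=0&0=0 -> 01000
Step 2: G0=0(const) G1=NOT G3=NOT 0=1 G2=G3=0 G3=G3|G1=0|1=1 G4=G2&G1=0&1=0 -> 01010
Step 3: G0=0(const) G1=NOT G3=NOT 1=0 G2=G3=1 G3=G3|G1=1|1=1 G4=G2&G1=0&1=0 -> 00110
Step 4: G0=0(const) G1=NOT G3=NOT 1=0 G2=G3=1 G3=G3|G1=1|0=1 G4=G2&G1=1&0=0 -> 00110
Step 5: G0=0(const) G1=NOT G3=NOT 1=0 G2=G3=1 G3=G3|G1=1|0=1 G4=G2&G1=1&0=0 -> 00110
Step 6: G0=0(const) G1=NOT G3=NOT 1=0 G2=G3=1 G3=G3|G1=1|0=1 G4=G2&G1=1&0=0 -> 00110
Step 7: G0=0(const) G1=NOT G3=NOT 1=0 G2=G3=1 G3=G3|G1=1|0=1 G4=G2&G1=1&0=0 -> 00110

00110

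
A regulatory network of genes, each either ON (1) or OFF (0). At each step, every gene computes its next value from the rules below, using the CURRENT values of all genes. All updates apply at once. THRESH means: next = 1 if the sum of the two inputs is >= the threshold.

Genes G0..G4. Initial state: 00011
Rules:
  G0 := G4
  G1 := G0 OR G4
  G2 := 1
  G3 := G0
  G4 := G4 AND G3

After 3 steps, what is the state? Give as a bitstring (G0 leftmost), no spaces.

Step 1: G0=G4=1 G1=G0|G4=0|1=1 G2=1(const) G3=G0=0 G4=G4&G3=1&1=1 -> 11101
Step 2: G0=G4=1 G1=G0|G4=1|1=1 G2=1(const) G3=G0=1 G4=G4&G3=1&0=0 -> 11110
Step 3: G0=G4=0 G1=G0|G4=1|0=1 G2=1(const) G3=G0=1 G4=G4&G3=0&1=0 -> 01110

01110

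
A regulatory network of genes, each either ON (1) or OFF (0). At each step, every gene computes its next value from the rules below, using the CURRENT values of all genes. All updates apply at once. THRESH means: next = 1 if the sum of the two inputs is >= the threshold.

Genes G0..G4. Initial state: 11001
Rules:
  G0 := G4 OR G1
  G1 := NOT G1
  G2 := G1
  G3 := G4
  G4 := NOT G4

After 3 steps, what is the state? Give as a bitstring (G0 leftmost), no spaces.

Step 1: G0=G4|G1=1|1=1 G1=NOT G1=NOT 1=0 G2=G1=1 G3=G4=1 G4=NOT G4=NOT 1=0 -> 10110
Step 2: G0=G4|G1=0|0=0 G1=NOT G1=NOT 0=1 G2=G1=0 G3=G4=0 G4=NOT G4=NOT 0=1 -> 01001
Step 3: G0=G4|G1=1|1=1 G1=NOT G1=NOT 1=0 G2=G1=1 G3=G4=1 G4=NOT G4=NOT 1=0 -> 10110

10110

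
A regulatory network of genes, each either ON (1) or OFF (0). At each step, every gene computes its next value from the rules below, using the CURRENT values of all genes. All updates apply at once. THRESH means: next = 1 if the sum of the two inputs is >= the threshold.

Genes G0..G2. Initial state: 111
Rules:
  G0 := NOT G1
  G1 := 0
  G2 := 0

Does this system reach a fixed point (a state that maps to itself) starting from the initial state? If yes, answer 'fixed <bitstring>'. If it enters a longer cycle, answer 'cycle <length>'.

Answer: fixed 100

Derivation:
Step 0: 111
Step 1: G0=NOT G1=NOT 1=0 G1=0(const) G2=0(const) -> 000
Step 2: G0=NOT G1=NOT 0=1 G1=0(const) G2=0(const) -> 100
Step 3: G0=NOT G1=NOT 0=1 G1=0(const) G2=0(const) -> 100
Fixed point reached at step 2: 100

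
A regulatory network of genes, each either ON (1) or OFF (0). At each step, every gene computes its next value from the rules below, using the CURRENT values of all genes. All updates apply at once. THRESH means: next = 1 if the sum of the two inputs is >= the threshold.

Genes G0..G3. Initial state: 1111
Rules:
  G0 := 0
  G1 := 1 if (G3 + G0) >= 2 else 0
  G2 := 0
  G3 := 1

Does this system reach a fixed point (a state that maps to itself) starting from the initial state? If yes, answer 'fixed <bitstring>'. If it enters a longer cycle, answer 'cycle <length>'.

Answer: fixed 0001

Derivation:
Step 0: 1111
Step 1: G0=0(const) G1=(1+1>=2)=1 G2=0(const) G3=1(const) -> 0101
Step 2: G0=0(const) G1=(1+0>=2)=0 G2=0(const) G3=1(const) -> 0001
Step 3: G0=0(const) G1=(1+0>=2)=0 G2=0(const) G3=1(const) -> 0001
Fixed point reached at step 2: 0001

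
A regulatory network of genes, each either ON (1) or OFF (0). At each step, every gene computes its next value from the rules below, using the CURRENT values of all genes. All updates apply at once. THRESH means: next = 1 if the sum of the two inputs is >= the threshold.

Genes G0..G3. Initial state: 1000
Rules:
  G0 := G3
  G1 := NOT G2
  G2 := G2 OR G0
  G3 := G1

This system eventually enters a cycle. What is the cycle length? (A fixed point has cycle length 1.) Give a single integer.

Answer: 1

Derivation:
Step 0: 1000
Step 1: G0=G3=0 G1=NOT G2=NOT 0=1 G2=G2|G0=0|1=1 G3=G1=0 -> 0110
Step 2: G0=G3=0 G1=NOT G2=NOT 1=0 G2=G2|G0=1|0=1 G3=G1=1 -> 0011
Step 3: G0=G3=1 G1=NOT G2=NOT 1=0 G2=G2|G0=1|0=1 G3=G1=0 -> 1010
Step 4: G0=G3=0 G1=NOT G2=NOT 1=0 G2=G2|G0=1|1=1 G3=G1=0 -> 0010
Step 5: G0=G3=0 G1=NOT G2=NOT 1=0 G2=G2|G0=1|0=1 G3=G1=0 -> 0010
State from step 5 equals state from step 4 -> cycle length 1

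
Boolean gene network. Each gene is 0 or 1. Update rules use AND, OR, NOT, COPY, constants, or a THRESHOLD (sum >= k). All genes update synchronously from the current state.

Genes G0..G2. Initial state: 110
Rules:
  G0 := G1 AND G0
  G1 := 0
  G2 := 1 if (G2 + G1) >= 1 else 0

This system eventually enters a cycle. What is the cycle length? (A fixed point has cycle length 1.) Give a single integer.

Answer: 1

Derivation:
Step 0: 110
Step 1: G0=G1&G0=1&1=1 G1=0(const) G2=(0+1>=1)=1 -> 101
Step 2: G0=G1&G0=0&1=0 G1=0(const) G2=(1+0>=1)=1 -> 001
Step 3: G0=G1&G0=0&0=0 G1=0(const) G2=(1+0>=1)=1 -> 001
State from step 3 equals state from step 2 -> cycle length 1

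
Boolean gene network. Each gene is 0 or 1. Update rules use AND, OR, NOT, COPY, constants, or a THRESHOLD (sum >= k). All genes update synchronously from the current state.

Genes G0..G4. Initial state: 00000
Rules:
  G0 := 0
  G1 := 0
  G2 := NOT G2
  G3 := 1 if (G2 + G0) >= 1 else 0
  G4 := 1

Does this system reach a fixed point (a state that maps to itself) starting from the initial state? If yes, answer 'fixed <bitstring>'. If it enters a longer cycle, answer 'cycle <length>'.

Answer: cycle 2

Derivation:
Step 0: 00000
Step 1: G0=0(const) G1=0(const) G2=NOT G2=NOT 0=1 G3=(0+0>=1)=0 G4=1(const) -> 00101
Step 2: G0=0(const) G1=0(const) G2=NOT G2=NOT 1=0 G3=(1+0>=1)=1 G4=1(const) -> 00011
Step 3: G0=0(const) G1=0(const) G2=NOT G2=NOT 0=1 G3=(0+0>=1)=0 G4=1(const) -> 00101
Cycle of length 2 starting at step 1 -> no fixed point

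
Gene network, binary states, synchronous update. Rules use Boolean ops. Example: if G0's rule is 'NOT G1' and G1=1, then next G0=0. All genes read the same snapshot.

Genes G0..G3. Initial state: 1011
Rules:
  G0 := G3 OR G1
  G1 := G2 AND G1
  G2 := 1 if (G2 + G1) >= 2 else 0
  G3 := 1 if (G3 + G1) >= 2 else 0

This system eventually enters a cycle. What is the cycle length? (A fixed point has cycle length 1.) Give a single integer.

Step 0: 1011
Step 1: G0=G3|G1=1|0=1 G1=G2&G1=1&0=0 G2=(1+0>=2)=0 G3=(1+0>=2)=0 -> 1000
Step 2: G0=G3|G1=0|0=0 G1=G2&G1=0&0=0 G2=(0+0>=2)=0 G3=(0+0>=2)=0 -> 0000
Step 3: G0=G3|G1=0|0=0 G1=G2&G1=0&0=0 G2=(0+0>=2)=0 G3=(0+0>=2)=0 -> 0000
State from step 3 equals state from step 2 -> cycle length 1

Answer: 1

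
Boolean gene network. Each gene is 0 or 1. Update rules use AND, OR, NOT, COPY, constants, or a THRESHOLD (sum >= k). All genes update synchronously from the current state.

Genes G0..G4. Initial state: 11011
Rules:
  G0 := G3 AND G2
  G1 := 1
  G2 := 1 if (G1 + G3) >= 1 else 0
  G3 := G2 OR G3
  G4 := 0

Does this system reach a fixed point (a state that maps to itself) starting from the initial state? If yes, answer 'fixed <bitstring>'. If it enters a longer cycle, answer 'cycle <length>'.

Step 0: 11011
Step 1: G0=G3&G2=1&0=0 G1=1(const) G2=(1+1>=1)=1 G3=G2|G3=0|1=1 G4=0(const) -> 01110
Step 2: G0=G3&G2=1&1=1 G1=1(const) G2=(1+1>=1)=1 G3=G2|G3=1|1=1 G4=0(const) -> 11110
Step 3: G0=G3&G2=1&1=1 G1=1(const) G2=(1+1>=1)=1 G3=G2|G3=1|1=1 G4=0(const) -> 11110
Fixed point reached at step 2: 11110

Answer: fixed 11110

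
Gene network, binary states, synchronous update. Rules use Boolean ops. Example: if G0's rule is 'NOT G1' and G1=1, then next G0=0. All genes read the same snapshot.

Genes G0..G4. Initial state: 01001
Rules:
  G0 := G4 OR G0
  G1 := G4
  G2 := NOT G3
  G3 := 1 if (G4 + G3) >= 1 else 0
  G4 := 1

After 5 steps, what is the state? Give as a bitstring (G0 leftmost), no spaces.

Step 1: G0=G4|G0=1|0=1 G1=G4=1 G2=NOT G3=NOT 0=1 G3=(1+0>=1)=1 G4=1(const) -> 11111
Step 2: G0=G4|G0=1|1=1 G1=G4=1 G2=NOT G3=NOT 1=0 G3=(1+1>=1)=1 G4=1(const) -> 11011
Step 3: G0=G4|G0=1|1=1 G1=G4=1 G2=NOT G3=NOT 1=0 G3=(1+1>=1)=1 G4=1(const) -> 11011
Step 4: G0=G4|G0=1|1=1 G1=G4=1 G2=NOT G3=NOT 1=0 G3=(1+1>=1)=1 G4=1(const) -> 11011
Step 5: G0=G4|G0=1|1=1 G1=G4=1 G2=NOT G3=NOT 1=0 G3=(1+1>=1)=1 G4=1(const) -> 11011

11011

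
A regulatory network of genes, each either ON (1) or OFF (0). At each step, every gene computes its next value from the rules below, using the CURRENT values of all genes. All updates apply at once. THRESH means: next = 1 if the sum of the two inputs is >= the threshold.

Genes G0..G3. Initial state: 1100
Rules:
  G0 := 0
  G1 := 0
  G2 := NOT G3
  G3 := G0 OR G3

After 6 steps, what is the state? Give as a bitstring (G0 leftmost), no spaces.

Step 1: G0=0(const) G1=0(const) G2=NOT G3=NOT 0=1 G3=G0|G3=1|0=1 -> 0011
Step 2: G0=0(const) G1=0(const) G2=NOT G3=NOT 1=0 G3=G0|G3=0|1=1 -> 0001
Step 3: G0=0(const) G1=0(const) G2=NOT G3=NOT 1=0 G3=G0|G3=0|1=1 -> 0001
Step 4: G0=0(const) G1=0(const) G2=NOT G3=NOT 1=0 G3=G0|G3=0|1=1 -> 0001
Step 5: G0=0(const) G1=0(const) G2=NOT G3=NOT 1=0 G3=G0|G3=0|1=1 -> 0001
Step 6: G0=0(const) G1=0(const) G2=NOT G3=NOT 1=0 G3=G0|G3=0|1=1 -> 0001

0001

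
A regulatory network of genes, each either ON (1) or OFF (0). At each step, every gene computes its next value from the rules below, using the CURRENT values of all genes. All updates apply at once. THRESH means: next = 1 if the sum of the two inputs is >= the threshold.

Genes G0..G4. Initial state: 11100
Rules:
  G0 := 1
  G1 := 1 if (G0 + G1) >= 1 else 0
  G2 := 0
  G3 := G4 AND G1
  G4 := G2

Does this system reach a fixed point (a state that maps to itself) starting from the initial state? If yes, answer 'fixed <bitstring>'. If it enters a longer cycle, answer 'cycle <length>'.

Step 0: 11100
Step 1: G0=1(const) G1=(1+1>=1)=1 G2=0(const) G3=G4&G1=0&1=0 G4=G2=1 -> 11001
Step 2: G0=1(const) G1=(1+1>=1)=1 G2=0(const) G3=G4&G1=1&1=1 G4=G2=0 -> 11010
Step 3: G0=1(const) G1=(1+1>=1)=1 G2=0(const) G3=G4&G1=0&1=0 G4=G2=0 -> 11000
Step 4: G0=1(const) G1=(1+1>=1)=1 G2=0(const) G3=G4&G1=0&1=0 G4=G2=0 -> 11000
Fixed point reached at step 3: 11000

Answer: fixed 11000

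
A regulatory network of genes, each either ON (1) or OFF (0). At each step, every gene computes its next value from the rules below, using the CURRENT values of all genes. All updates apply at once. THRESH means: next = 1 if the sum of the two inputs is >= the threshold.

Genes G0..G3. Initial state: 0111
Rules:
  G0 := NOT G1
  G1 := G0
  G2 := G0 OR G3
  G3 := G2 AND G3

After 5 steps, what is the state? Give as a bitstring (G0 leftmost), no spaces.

Step 1: G0=NOT G1=NOT 1=0 G1=G0=0 G2=G0|G3=0|1=1 G3=G2&G3=1&1=1 -> 0011
Step 2: G0=NOT G1=NOT 0=1 G1=G0=0 G2=G0|G3=0|1=1 G3=G2&G3=1&1=1 -> 1011
Step 3: G0=NOT G1=NOT 0=1 G1=G0=1 G2=G0|G3=1|1=1 G3=G2&G3=1&1=1 -> 1111
Step 4: G0=NOT G1=NOT 1=0 G1=G0=1 G2=G0|G3=1|1=1 G3=G2&G3=1&1=1 -> 0111
Step 5: G0=NOT G1=NOT 1=0 G1=G0=0 G2=G0|G3=0|1=1 G3=G2&G3=1&1=1 -> 0011

0011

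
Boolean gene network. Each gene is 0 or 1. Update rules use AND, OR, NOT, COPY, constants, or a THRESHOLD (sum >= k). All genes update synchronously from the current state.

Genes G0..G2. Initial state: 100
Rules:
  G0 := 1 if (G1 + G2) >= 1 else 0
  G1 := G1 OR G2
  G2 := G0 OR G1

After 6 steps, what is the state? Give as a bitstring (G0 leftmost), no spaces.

Step 1: G0=(0+0>=1)=0 G1=G1|G2=0|0=0 G2=G0|G1=1|0=1 -> 001
Step 2: G0=(0+1>=1)=1 G1=G1|G2=0|1=1 G2=G0|G1=0|0=0 -> 110
Step 3: G0=(1+0>=1)=1 G1=G1|G2=1|0=1 G2=G0|G1=1|1=1 -> 111
Step 4: G0=(1+1>=1)=1 G1=G1|G2=1|1=1 G2=G0|G1=1|1=1 -> 111
Step 5: G0=(1+1>=1)=1 G1=G1|G2=1|1=1 G2=G0|G1=1|1=1 -> 111
Step 6: G0=(1+1>=1)=1 G1=G1|G2=1|1=1 G2=G0|G1=1|1=1 -> 111

111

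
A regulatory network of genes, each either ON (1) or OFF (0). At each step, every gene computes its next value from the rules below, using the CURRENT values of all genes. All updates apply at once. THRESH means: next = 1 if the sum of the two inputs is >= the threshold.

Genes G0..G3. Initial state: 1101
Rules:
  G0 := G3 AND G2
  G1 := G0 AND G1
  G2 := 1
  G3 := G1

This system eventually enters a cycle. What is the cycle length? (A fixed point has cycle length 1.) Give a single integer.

Answer: 1

Derivation:
Step 0: 1101
Step 1: G0=G3&G2=1&0=0 G1=G0&G1=1&1=1 G2=1(const) G3=G1=1 -> 0111
Step 2: G0=G3&G2=1&1=1 G1=G0&G1=0&1=0 G2=1(const) G3=G1=1 -> 1011
Step 3: G0=G3&G2=1&1=1 G1=G0&G1=1&0=0 G2=1(const) G3=G1=0 -> 1010
Step 4: G0=G3&G2=0&1=0 G1=G0&G1=1&0=0 G2=1(const) G3=G1=0 -> 0010
Step 5: G0=G3&G2=0&1=0 G1=G0&G1=0&0=0 G2=1(const) G3=G1=0 -> 0010
State from step 5 equals state from step 4 -> cycle length 1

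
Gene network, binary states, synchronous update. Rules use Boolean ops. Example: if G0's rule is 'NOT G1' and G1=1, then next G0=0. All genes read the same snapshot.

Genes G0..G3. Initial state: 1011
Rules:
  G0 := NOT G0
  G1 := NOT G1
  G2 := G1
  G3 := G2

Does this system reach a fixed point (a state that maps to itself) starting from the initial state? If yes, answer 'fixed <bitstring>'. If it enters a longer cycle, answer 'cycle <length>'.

Step 0: 1011
Step 1: G0=NOT G0=NOT 1=0 G1=NOT G1=NOT 0=1 G2=G1=0 G3=G2=1 -> 0101
Step 2: G0=NOT G0=NOT 0=1 G1=NOT G1=NOT 1=0 G2=G1=1 G3=G2=0 -> 1010
Step 3: G0=NOT G0=NOT 1=0 G1=NOT G1=NOT 0=1 G2=G1=0 G3=G2=1 -> 0101
Cycle of length 2 starting at step 1 -> no fixed point

Answer: cycle 2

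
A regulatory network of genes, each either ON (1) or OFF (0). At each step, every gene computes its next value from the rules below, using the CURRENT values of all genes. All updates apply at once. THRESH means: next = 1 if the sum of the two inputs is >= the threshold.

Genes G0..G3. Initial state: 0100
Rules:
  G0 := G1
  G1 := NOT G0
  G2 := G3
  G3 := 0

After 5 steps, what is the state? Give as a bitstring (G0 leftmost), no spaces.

Step 1: G0=G1=1 G1=NOT G0=NOT 0=1 G2=G3=0 G3=0(const) -> 1100
Step 2: G0=G1=1 G1=NOT G0=NOT 1=0 G2=G3=0 G3=0(const) -> 1000
Step 3: G0=G1=0 G1=NOT G0=NOT 1=0 G2=G3=0 G3=0(const) -> 0000
Step 4: G0=G1=0 G1=NOT G0=NOT 0=1 G2=G3=0 G3=0(const) -> 0100
Step 5: G0=G1=1 G1=NOT G0=NOT 0=1 G2=G3=0 G3=0(const) -> 1100

1100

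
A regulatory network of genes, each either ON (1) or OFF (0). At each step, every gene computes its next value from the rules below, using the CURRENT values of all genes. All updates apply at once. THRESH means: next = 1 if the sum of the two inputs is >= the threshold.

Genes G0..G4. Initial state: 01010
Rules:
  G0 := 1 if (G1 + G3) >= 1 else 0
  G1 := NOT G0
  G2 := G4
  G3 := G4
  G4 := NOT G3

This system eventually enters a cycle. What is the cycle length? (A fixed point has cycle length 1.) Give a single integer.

Step 0: 01010
Step 1: G0=(1+1>=1)=1 G1=NOT G0=NOT 0=1 G2=G4=0 G3=G4=0 G4=NOT G3=NOT 1=0 -> 11000
Step 2: G0=(1+0>=1)=1 G1=NOT G0=NOT 1=0 G2=G4=0 G3=G4=0 G4=NOT G3=NOT 0=1 -> 10001
Step 3: G0=(0+0>=1)=0 G1=NOT G0=NOT 1=0 G2=G4=1 G3=G4=1 G4=NOT G3=NOT 0=1 -> 00111
Step 4: G0=(0+1>=1)=1 G1=NOT G0=NOT 0=1 G2=G4=1 G3=G4=1 G4=NOT G3=NOT 1=0 -> 11110
Step 5: G0=(1+1>=1)=1 G1=NOT G0=NOT 1=0 G2=G4=0 G3=G4=0 G4=NOT G3=NOT 1=0 -> 10000
Step 6: G0=(0+0>=1)=0 G1=NOT G0=NOT 1=0 G2=G4=0 G3=G4=0 G4=NOT G3=NOT 0=1 -> 00001
Step 7: G0=(0+0>=1)=0 G1=NOT G0=NOT 0=1 G2=G4=1 G3=G4=1 G4=NOT G3=NOT 0=1 -> 01111
Step 8: G0=(1+1>=1)=1 G1=NOT G0=NOT 0=1 G2=G4=1 G3=G4=1 G4=NOT G3=NOT 1=0 -> 11110
State from step 8 equals state from step 4 -> cycle length 4

Answer: 4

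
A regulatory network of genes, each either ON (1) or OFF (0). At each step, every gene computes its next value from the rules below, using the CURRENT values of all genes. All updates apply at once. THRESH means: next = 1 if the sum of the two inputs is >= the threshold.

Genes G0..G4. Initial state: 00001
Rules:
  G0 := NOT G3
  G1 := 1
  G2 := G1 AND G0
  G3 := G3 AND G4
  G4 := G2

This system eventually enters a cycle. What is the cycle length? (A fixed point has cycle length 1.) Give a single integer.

Step 0: 00001
Step 1: G0=NOT G3=NOT 0=1 G1=1(const) G2=G1&G0=0&0=0 G3=G3&G4=0&1=0 G4=G2=0 -> 11000
Step 2: G0=NOT G3=NOT 0=1 G1=1(const) G2=G1&G0=1&1=1 G3=G3&G4=0&0=0 G4=G2=0 -> 11100
Step 3: G0=NOT G3=NOT 0=1 G1=1(const) G2=G1&G0=1&1=1 G3=G3&G4=0&0=0 G4=G2=1 -> 11101
Step 4: G0=NOT G3=NOT 0=1 G1=1(const) G2=G1&G0=1&1=1 G3=G3&G4=0&1=0 G4=G2=1 -> 11101
State from step 4 equals state from step 3 -> cycle length 1

Answer: 1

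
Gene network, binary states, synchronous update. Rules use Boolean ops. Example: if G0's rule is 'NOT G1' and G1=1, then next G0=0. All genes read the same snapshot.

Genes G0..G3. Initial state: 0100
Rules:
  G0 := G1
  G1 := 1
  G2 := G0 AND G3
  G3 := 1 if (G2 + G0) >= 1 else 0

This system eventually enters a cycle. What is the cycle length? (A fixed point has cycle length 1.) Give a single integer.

Answer: 1

Derivation:
Step 0: 0100
Step 1: G0=G1=1 G1=1(const) G2=G0&G3=0&0=0 G3=(0+0>=1)=0 -> 1100
Step 2: G0=G1=1 G1=1(const) G2=G0&G3=1&0=0 G3=(0+1>=1)=1 -> 1101
Step 3: G0=G1=1 G1=1(const) G2=G0&G3=1&1=1 G3=(0+1>=1)=1 -> 1111
Step 4: G0=G1=1 G1=1(const) G2=G0&G3=1&1=1 G3=(1+1>=1)=1 -> 1111
State from step 4 equals state from step 3 -> cycle length 1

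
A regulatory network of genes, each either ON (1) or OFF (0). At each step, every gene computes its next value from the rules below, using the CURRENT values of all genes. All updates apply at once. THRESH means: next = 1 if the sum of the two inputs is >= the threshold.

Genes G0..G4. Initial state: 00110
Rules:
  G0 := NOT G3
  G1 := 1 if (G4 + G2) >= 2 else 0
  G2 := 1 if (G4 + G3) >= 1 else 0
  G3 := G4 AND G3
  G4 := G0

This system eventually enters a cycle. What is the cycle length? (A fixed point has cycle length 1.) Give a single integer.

Answer: 1

Derivation:
Step 0: 00110
Step 1: G0=NOT G3=NOT 1=0 G1=(0+1>=2)=0 G2=(0+1>=1)=1 G3=G4&G3=0&1=0 G4=G0=0 -> 00100
Step 2: G0=NOT G3=NOT 0=1 G1=(0+1>=2)=0 G2=(0+0>=1)=0 G3=G4&G3=0&0=0 G4=G0=0 -> 10000
Step 3: G0=NOT G3=NOT 0=1 G1=(0+0>=2)=0 G2=(0+0>=1)=0 G3=G4&G3=0&0=0 G4=G0=1 -> 10001
Step 4: G0=NOT G3=NOT 0=1 G1=(1+0>=2)=0 G2=(1+0>=1)=1 G3=G4&G3=1&0=0 G4=G0=1 -> 10101
Step 5: G0=NOT G3=NOT 0=1 G1=(1+1>=2)=1 G2=(1+0>=1)=1 G3=G4&G3=1&0=0 G4=G0=1 -> 11101
Step 6: G0=NOT G3=NOT 0=1 G1=(1+1>=2)=1 G2=(1+0>=1)=1 G3=G4&G3=1&0=0 G4=G0=1 -> 11101
State from step 6 equals state from step 5 -> cycle length 1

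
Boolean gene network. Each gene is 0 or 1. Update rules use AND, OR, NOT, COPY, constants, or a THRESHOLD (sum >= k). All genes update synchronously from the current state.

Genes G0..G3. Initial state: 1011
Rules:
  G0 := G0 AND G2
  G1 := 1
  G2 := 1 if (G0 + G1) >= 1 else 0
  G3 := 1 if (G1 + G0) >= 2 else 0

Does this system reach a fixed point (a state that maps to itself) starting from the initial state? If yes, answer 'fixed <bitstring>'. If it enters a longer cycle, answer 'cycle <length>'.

Step 0: 1011
Step 1: G0=G0&G2=1&1=1 G1=1(const) G2=(1+0>=1)=1 G3=(0+1>=2)=0 -> 1110
Step 2: G0=G0&G2=1&1=1 G1=1(const) G2=(1+1>=1)=1 G3=(1+1>=2)=1 -> 1111
Step 3: G0=G0&G2=1&1=1 G1=1(const) G2=(1+1>=1)=1 G3=(1+1>=2)=1 -> 1111
Fixed point reached at step 2: 1111

Answer: fixed 1111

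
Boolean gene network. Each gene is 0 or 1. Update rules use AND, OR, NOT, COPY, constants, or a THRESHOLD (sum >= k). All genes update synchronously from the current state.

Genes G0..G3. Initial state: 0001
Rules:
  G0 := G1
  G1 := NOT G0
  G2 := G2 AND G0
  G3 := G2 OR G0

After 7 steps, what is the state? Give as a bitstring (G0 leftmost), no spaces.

Step 1: G0=G1=0 G1=NOT G0=NOT 0=1 G2=G2&G0=0&0=0 G3=G2|G0=0|0=0 -> 0100
Step 2: G0=G1=1 G1=NOT G0=NOT 0=1 G2=G2&G0=0&0=0 G3=G2|G0=0|0=0 -> 1100
Step 3: G0=G1=1 G1=NOT G0=NOT 1=0 G2=G2&G0=0&1=0 G3=G2|G0=0|1=1 -> 1001
Step 4: G0=G1=0 G1=NOT G0=NOT 1=0 G2=G2&G0=0&1=0 G3=G2|G0=0|1=1 -> 0001
Step 5: G0=G1=0 G1=NOT G0=NOT 0=1 G2=G2&G0=0&0=0 G3=G2|G0=0|0=0 -> 0100
Step 6: G0=G1=1 G1=NOT G0=NOT 0=1 G2=G2&G0=0&0=0 G3=G2|G0=0|0=0 -> 1100
Step 7: G0=G1=1 G1=NOT G0=NOT 1=0 G2=G2&G0=0&1=0 G3=G2|G0=0|1=1 -> 1001

1001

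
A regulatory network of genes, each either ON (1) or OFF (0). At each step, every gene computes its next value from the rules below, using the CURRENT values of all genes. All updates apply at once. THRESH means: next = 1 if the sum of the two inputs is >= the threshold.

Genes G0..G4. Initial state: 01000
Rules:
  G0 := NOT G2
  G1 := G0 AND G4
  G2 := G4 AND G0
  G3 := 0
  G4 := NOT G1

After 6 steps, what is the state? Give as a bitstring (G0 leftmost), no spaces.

Step 1: G0=NOT G2=NOT 0=1 G1=G0&G4=0&0=0 G2=G4&G0=0&0=0 G3=0(const) G4=NOT G1=NOT 1=0 -> 10000
Step 2: G0=NOT G2=NOT 0=1 G1=G0&G4=1&0=0 G2=G4&G0=0&1=0 G3=0(const) G4=NOT G1=NOT 0=1 -> 10001
Step 3: G0=NOT G2=NOT 0=1 G1=G0&G4=1&1=1 G2=G4&G0=1&1=1 G3=0(const) G4=NOT G1=NOT 0=1 -> 11101
Step 4: G0=NOT G2=NOT 1=0 G1=G0&G4=1&1=1 G2=G4&G0=1&1=1 G3=0(const) G4=NOT G1=NOT 1=0 -> 01100
Step 5: G0=NOT G2=NOT 1=0 G1=G0&G4=0&0=0 G2=G4&G0=0&0=0 G3=0(const) G4=NOT G1=NOT 1=0 -> 00000
Step 6: G0=NOT G2=NOT 0=1 G1=G0&G4=0&0=0 G2=G4&G0=0&0=0 G3=0(const) G4=NOT G1=NOT 0=1 -> 10001

10001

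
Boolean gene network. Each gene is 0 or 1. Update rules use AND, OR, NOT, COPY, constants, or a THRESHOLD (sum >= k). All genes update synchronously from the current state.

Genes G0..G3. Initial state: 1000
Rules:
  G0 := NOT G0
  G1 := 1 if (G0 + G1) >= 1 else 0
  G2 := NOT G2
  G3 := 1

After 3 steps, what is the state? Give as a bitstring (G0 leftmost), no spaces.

Step 1: G0=NOT G0=NOT 1=0 G1=(1+0>=1)=1 G2=NOT G2=NOT 0=1 G3=1(const) -> 0111
Step 2: G0=NOT G0=NOT 0=1 G1=(0+1>=1)=1 G2=NOT G2=NOT 1=0 G3=1(const) -> 1101
Step 3: G0=NOT G0=NOT 1=0 G1=(1+1>=1)=1 G2=NOT G2=NOT 0=1 G3=1(const) -> 0111

0111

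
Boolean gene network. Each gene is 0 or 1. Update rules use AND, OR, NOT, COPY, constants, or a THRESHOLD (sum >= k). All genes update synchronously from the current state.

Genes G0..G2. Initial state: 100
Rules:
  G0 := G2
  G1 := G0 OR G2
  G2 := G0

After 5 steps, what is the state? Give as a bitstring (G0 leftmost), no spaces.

Step 1: G0=G2=0 G1=G0|G2=1|0=1 G2=G0=1 -> 011
Step 2: G0=G2=1 G1=G0|G2=0|1=1 G2=G0=0 -> 110
Step 3: G0=G2=0 G1=G0|G2=1|0=1 G2=G0=1 -> 011
Step 4: G0=G2=1 G1=G0|G2=0|1=1 G2=G0=0 -> 110
Step 5: G0=G2=0 G1=G0|G2=1|0=1 G2=G0=1 -> 011

011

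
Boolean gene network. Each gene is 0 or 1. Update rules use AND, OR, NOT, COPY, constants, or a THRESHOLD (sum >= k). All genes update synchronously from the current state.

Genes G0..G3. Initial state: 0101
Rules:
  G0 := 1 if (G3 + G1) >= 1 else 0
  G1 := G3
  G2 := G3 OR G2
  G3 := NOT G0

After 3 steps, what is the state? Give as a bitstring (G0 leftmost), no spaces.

Step 1: G0=(1+1>=1)=1 G1=G3=1 G2=G3|G2=1|0=1 G3=NOT G0=NOT 0=1 -> 1111
Step 2: G0=(1+1>=1)=1 G1=G3=1 G2=G3|G2=1|1=1 G3=NOT G0=NOT 1=0 -> 1110
Step 3: G0=(0+1>=1)=1 G1=G3=0 G2=G3|G2=0|1=1 G3=NOT G0=NOT 1=0 -> 1010

1010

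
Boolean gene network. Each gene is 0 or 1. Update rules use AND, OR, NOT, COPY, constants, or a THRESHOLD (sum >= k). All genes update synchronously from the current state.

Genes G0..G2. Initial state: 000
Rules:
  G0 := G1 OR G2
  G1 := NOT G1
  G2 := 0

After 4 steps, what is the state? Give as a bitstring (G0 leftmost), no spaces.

Step 1: G0=G1|G2=0|0=0 G1=NOT G1=NOT 0=1 G2=0(const) -> 010
Step 2: G0=G1|G2=1|0=1 G1=NOT G1=NOT 1=0 G2=0(const) -> 100
Step 3: G0=G1|G2=0|0=0 G1=NOT G1=NOT 0=1 G2=0(const) -> 010
Step 4: G0=G1|G2=1|0=1 G1=NOT G1=NOT 1=0 G2=0(const) -> 100

100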